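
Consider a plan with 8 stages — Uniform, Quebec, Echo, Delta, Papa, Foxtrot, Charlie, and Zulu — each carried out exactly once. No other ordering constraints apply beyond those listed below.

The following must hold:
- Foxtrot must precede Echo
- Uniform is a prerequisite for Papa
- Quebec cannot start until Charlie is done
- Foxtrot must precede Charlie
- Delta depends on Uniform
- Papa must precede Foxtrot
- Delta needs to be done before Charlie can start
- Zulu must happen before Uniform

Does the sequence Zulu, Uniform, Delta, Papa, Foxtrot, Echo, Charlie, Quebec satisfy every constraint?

Yes

Going through the constraints one by one, each required predecessor appears earlier in the sequence than its dependent — e.g. Delta (position 3) is before Charlie (position 7), as required.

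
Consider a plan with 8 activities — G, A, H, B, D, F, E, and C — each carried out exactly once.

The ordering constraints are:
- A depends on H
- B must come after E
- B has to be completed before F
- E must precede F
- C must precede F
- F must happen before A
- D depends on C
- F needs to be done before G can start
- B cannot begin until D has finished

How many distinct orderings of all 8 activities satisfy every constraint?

39

The activities with no prerequisites are H, E, C; any of them can be placed first.
Enumerating by repeatedly choosing an available activity (one whose prerequisites are all placed) gives 39 distinct complete orderings.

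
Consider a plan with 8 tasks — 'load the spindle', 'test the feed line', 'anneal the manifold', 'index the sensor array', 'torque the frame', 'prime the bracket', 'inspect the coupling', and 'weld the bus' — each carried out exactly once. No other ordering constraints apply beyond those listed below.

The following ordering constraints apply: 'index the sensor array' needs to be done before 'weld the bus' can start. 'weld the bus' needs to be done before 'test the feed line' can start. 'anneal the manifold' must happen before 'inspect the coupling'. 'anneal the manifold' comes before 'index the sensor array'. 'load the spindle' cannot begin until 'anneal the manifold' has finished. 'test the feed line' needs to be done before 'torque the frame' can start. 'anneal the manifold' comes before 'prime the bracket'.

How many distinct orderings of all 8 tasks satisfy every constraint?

'anneal the manifold' is the only task with nothing required before it, so every ordering starts there.
Enumerating by repeatedly choosing an available task (one whose prerequisites are all placed) gives 210 distinct complete orderings.

210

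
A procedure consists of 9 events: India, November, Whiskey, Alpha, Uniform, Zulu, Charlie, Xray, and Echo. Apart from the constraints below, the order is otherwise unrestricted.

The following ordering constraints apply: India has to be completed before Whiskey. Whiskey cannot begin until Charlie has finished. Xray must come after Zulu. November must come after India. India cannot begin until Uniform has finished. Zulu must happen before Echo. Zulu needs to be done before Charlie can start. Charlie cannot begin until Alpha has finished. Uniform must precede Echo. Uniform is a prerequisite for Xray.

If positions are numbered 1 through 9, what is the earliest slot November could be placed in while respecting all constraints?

Every event that must precede November has to come before it. Tracing all chains that end at November, those events are: India, Uniform — 2 in total.
So at minimum 2 events come before November, putting November no earlier than position 3. That position is achievable by scheduling exactly those predecessors first.

3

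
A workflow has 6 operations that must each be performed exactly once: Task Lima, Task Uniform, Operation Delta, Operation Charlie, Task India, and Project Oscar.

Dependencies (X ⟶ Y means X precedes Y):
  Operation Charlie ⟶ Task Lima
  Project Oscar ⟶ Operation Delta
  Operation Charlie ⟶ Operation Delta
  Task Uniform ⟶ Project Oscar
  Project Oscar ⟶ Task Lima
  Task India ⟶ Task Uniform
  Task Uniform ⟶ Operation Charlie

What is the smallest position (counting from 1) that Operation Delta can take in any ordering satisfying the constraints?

Working backwards through the constraints from Operation Delta, its full set of required predecessors is Task Uniform, Operation Charlie, Task India, Project Oscar — 4 of them.
So at minimum 4 operations come before Operation Delta, putting Operation Delta no earlier than position 5. That position is achievable by scheduling exactly those predecessors first.

5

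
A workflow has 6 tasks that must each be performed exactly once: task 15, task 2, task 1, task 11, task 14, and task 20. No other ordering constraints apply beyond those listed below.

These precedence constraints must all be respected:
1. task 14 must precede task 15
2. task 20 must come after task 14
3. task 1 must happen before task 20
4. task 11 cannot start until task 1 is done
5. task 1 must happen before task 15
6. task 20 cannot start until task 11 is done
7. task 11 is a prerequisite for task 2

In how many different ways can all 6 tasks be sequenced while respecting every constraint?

The tasks with no prerequisites are task 1, task 14; any of them can be placed first.
Systematically extending each partial ordering one task at a time and counting, there are 24 complete orderings.

24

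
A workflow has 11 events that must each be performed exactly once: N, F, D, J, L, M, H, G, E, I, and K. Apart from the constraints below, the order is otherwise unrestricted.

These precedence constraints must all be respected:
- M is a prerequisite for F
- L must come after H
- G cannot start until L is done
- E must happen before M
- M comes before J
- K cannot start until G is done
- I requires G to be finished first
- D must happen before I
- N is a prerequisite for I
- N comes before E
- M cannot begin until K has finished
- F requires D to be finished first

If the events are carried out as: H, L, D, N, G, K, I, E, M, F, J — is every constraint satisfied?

Checking each listed constraint against this order: for instance, D is in position 3 and F in position 10, so that constraint holds — and the remaining constraints check out the same way.

Yes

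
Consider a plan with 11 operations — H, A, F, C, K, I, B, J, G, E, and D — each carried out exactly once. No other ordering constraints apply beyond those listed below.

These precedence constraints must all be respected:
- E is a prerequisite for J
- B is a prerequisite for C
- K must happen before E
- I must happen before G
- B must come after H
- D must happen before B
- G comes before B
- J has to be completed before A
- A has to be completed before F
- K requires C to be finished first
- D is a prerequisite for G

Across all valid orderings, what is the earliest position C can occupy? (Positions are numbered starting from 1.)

Every operation that must precede C has to come before it. Tracing all chains that end at C, those operations are: H, I, B, G, D — 5 in total.
With 5 mandatory predecessors, the earliest C can sit is position 5+1 = 6, and placing just those 5 first achieves it.

6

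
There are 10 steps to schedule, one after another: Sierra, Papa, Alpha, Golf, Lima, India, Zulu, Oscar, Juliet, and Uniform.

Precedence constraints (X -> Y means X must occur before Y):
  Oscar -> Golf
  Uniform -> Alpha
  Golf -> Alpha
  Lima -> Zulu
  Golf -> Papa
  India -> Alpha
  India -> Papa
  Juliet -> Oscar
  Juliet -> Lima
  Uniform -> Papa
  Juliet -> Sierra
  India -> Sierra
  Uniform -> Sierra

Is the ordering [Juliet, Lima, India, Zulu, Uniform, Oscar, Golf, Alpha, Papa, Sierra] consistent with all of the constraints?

Every stated constraint is respected: Juliet sits at position 1, ahead of Sierra at position 10, and each of the other listed pairs likewise has the predecessor earlier in the sequence.

Yes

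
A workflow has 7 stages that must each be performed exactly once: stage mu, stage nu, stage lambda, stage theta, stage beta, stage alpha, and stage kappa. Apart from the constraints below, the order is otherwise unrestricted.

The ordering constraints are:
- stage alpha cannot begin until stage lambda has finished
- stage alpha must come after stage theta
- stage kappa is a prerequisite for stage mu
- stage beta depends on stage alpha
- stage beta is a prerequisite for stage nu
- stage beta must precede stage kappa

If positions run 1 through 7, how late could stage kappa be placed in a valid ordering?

6

The only stage forced after stage kappa (directly or by a chain) is stage mu.
With 1 mandatory successor out of 7 stages total, the latest slot for stage kappa is 7−1 = 6, and it's reachable by doing all non-successors before stage kappa.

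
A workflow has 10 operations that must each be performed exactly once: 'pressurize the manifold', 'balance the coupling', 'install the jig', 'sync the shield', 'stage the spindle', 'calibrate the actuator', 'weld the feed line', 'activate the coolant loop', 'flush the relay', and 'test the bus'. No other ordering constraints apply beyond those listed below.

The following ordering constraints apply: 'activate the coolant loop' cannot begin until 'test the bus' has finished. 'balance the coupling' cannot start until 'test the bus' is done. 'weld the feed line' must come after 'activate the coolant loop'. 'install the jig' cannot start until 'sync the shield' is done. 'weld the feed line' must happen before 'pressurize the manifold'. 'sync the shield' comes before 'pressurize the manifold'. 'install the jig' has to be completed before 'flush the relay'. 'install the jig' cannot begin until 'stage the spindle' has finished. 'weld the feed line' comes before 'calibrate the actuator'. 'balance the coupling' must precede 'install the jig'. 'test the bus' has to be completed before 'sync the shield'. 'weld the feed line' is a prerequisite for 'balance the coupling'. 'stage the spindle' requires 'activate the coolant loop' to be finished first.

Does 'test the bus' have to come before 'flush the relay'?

Chaining the stated constraints: 'test the bus' → 'balance the coupling' → 'install the jig' → 'flush the relay'.
So 'test the bus' must precede 'flush the relay' in any valid ordering.

Yes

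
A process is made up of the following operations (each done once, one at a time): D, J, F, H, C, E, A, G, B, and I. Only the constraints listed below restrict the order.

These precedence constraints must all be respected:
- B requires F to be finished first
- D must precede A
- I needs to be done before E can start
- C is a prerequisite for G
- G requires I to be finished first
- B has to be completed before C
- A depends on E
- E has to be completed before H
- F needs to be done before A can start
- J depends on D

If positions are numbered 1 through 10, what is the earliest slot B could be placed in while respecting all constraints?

2

Working backwards through the constraints from B, its only required predecessor is F.
With 1 mandatory predecessor, the earliest B can sit is position 1+1 = 2, and placing just that one first achieves it.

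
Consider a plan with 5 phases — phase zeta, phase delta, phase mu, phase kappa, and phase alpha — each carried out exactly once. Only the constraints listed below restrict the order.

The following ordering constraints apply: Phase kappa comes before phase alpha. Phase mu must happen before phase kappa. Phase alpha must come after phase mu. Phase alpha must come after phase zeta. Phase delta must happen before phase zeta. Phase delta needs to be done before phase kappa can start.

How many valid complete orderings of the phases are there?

5

The phases with no prerequisites are phase delta, phase mu; any of them can be placed first.
Enumerating by repeatedly choosing an available phase (one whose prerequisites are all placed) gives 5 distinct complete orderings.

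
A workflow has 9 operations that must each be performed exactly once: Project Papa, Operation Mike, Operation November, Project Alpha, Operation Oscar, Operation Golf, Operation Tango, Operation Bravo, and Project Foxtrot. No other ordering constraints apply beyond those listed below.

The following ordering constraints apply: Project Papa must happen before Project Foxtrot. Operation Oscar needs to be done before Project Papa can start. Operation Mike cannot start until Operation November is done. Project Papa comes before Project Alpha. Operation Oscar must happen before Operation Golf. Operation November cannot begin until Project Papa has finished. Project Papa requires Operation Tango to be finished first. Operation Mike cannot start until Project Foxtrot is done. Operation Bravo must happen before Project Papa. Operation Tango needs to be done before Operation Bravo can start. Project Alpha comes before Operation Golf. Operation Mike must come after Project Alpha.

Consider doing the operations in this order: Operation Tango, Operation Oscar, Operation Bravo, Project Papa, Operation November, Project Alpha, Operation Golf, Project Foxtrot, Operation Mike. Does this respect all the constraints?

Yes

Checking each listed constraint against this order: for instance, Operation Oscar is in position 2 and Operation Golf in position 7, so that constraint holds — and the remaining constraints check out the same way.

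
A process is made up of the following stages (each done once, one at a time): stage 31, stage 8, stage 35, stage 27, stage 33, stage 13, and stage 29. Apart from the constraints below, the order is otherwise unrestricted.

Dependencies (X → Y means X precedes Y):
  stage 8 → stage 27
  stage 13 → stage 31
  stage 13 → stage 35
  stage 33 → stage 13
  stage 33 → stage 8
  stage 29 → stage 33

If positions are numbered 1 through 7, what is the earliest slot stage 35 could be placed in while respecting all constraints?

4

Every stage that must precede stage 35 has to come before it. Tracing all chains that end at stage 35, those stages are: stage 33, stage 13, stage 29 — 3 in total.
With 3 mandatory predecessors, the earliest stage 35 can sit is position 3+1 = 4, and placing just those 3 first achieves it.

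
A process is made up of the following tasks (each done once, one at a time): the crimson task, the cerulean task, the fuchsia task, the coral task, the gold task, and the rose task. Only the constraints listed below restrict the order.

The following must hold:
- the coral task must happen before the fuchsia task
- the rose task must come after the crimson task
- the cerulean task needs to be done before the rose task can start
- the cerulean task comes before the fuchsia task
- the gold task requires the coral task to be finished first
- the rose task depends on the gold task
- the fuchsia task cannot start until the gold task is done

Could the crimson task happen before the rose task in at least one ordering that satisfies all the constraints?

Yes

Every valid ordering already has the crimson task before the rose task (the constraints require it), so in particular at least one does.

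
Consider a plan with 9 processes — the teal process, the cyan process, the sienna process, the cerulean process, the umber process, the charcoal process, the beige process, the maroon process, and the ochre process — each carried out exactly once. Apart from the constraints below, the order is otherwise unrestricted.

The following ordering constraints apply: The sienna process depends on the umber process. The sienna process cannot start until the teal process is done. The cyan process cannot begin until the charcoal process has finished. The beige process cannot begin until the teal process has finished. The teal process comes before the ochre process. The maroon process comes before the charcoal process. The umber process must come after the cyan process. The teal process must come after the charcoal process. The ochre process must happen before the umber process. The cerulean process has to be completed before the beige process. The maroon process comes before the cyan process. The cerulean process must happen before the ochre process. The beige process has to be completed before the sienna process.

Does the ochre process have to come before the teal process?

The constraints actually force the teal process before the ochre process (via the teal process → the ochre process), not the other way around.
So the ochre process does not have to come before the teal process — it cannot.

No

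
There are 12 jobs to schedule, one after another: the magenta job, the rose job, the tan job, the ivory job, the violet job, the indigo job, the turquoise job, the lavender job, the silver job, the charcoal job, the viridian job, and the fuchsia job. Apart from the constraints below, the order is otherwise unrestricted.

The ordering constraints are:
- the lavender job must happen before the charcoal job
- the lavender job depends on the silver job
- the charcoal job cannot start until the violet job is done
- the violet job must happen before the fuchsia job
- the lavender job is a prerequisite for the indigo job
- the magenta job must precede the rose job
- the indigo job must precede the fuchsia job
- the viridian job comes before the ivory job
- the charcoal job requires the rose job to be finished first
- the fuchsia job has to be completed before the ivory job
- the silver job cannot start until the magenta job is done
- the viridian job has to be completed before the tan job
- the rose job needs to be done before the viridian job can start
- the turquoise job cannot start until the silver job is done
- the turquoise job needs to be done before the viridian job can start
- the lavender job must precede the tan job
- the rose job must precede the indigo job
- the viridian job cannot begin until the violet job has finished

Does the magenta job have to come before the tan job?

Chaining the stated constraints: the magenta job → the silver job → the lavender job → the tan job.
Hence the magenta job necessarily comes before the tan job.

Yes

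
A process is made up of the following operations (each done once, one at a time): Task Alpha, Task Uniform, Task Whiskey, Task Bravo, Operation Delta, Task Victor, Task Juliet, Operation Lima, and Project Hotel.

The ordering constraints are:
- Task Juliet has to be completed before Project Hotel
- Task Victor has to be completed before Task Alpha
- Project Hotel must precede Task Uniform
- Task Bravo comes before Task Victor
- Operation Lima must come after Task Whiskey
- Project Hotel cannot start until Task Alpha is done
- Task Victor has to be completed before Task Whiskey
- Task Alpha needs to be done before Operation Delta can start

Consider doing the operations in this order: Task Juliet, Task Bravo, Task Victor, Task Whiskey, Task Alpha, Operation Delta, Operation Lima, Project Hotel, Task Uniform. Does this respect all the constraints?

Yes

Checking each listed constraint against this order: for instance, Task Juliet is in position 1 and Project Hotel in position 8, so that constraint holds — and the remaining constraints check out the same way.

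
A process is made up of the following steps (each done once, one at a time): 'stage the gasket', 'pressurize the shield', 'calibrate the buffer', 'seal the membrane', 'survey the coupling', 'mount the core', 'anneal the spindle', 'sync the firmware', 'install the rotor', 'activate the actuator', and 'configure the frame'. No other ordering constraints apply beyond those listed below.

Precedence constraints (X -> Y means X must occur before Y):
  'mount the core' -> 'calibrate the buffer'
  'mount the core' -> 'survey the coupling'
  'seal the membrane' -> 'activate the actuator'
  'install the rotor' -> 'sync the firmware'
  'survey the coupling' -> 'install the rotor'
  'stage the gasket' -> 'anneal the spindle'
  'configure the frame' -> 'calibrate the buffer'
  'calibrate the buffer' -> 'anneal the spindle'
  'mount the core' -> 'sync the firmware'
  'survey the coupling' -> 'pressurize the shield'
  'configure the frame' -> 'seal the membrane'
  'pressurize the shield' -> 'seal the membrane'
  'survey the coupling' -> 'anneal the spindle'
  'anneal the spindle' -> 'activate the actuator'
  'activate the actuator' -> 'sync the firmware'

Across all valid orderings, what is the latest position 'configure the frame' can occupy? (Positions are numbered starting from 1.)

6

Every step that must follow 'configure the frame' has to come after it. Tracing all chains starting from 'configure the frame', those steps are: 'calibrate the buffer', 'seal the membrane', 'anneal the spindle', 'sync the firmware', 'activate the actuator' — 5 in total.
With 5 mandatory successors out of 11 steps total, the latest slot for 'configure the frame' is 11−5 = 6, and it's reachable by doing all non-successors before 'configure the frame'.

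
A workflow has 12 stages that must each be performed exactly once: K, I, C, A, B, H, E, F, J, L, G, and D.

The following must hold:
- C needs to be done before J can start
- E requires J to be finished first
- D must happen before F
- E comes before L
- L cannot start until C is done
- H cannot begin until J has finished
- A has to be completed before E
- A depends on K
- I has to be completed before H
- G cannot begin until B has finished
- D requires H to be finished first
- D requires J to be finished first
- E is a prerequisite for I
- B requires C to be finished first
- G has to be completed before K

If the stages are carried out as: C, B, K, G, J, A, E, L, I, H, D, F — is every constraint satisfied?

No

The sequence places K ahead of G.
That contradicts the constraint that G must precede K.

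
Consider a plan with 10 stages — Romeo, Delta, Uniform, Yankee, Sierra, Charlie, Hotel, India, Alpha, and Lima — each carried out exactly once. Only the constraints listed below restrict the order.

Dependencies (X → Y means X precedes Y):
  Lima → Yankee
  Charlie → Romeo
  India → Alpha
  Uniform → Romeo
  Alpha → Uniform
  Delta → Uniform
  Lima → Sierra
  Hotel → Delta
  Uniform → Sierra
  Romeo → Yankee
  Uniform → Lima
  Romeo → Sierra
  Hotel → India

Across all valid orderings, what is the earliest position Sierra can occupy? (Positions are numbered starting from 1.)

The stages that are forced before Sierra, directly or transitively, are Romeo, Delta, Uniform, Charlie, Hotel, India, Alpha, Lima. That's 8 stages.
With 8 mandatory predecessors, the earliest Sierra can sit is position 8+1 = 9, and placing just those 8 first achieves it.

9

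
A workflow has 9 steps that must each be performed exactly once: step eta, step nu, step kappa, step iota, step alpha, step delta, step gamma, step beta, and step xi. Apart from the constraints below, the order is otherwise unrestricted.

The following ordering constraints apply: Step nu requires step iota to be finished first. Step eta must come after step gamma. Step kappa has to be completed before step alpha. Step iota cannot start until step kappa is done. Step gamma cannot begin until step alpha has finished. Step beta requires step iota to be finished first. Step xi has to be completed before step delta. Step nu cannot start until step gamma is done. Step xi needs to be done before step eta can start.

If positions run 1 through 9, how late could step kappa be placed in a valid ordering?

Every step that must follow step kappa has to come after it. Tracing all chains starting from step kappa, those steps are: step eta, step nu, step iota, step alpha, step gamma, step beta — 6 in total.
So at least 6 steps follow step kappa, putting step kappa no later than position 3. That position is achievable by scheduling everything else first.

3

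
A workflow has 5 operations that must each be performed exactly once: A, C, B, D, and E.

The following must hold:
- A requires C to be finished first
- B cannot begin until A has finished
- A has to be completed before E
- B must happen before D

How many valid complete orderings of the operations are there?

C is the only operation with nothing required before it, so every ordering starts there.
Systematically extending each partial ordering one operation at a time and counting, there are 3 complete orderings.

3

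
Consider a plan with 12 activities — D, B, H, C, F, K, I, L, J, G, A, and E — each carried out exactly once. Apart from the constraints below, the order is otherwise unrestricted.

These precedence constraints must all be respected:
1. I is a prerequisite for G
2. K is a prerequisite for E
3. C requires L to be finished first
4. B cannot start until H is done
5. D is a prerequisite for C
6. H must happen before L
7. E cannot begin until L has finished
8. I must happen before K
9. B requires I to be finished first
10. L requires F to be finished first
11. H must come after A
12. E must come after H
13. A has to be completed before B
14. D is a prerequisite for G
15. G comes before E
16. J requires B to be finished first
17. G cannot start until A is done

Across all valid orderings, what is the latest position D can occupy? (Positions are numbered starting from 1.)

The activities that are forced after D, directly or by a chain of constraints, are C, G, E. That's 3 activities.
So at least 3 activities follow D, putting D no later than position 9. That position is achievable by scheduling everything else first.

9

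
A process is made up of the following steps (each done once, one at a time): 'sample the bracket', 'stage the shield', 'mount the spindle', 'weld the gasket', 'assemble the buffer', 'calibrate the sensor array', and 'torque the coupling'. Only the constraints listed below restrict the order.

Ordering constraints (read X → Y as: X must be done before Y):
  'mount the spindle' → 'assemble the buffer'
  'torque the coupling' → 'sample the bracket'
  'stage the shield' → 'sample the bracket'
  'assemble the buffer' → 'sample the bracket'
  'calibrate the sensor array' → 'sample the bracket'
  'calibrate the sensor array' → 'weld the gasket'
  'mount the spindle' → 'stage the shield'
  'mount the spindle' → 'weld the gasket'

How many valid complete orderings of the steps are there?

148

The steps with no prerequisites are 'mount the spindle', 'calibrate the sensor array', 'torque the coupling'; any of them can be placed first.
Enumerating by repeatedly choosing an available step (one whose prerequisites are all placed) gives 148 distinct complete orderings.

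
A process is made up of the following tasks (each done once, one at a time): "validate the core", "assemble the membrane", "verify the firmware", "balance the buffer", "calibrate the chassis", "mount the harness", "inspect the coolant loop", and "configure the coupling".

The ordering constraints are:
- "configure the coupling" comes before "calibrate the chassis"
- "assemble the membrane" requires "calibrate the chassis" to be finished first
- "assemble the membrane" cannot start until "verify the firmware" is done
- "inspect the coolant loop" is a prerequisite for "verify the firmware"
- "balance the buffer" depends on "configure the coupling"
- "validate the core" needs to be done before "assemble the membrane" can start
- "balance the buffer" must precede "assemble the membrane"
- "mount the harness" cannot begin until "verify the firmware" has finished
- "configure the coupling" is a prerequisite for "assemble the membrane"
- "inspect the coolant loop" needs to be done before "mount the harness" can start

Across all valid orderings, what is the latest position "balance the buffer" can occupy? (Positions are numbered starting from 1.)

7

Following the constraints forward from "balance the buffer", its only required successor is "assemble the membrane".
So at least 1 task follows "balance the buffer", putting "balance the buffer" no later than position 7. That position is achievable by scheduling everything else first.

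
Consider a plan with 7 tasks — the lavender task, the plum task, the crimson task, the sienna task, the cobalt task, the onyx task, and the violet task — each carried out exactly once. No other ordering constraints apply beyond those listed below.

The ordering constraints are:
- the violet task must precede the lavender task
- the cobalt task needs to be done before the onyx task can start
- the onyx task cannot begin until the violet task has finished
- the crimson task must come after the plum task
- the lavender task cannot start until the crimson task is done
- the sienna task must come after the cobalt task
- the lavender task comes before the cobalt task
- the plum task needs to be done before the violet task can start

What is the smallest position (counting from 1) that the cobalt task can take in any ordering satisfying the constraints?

Every task that must precede the cobalt task has to come before it. Tracing all chains that end at the cobalt task, those tasks are: the lavender task, the plum task, the crimson task, the violet task — 4 in total.
So at minimum 4 tasks come before the cobalt task, putting the cobalt task no earlier than position 5. That position is achievable by scheduling exactly those predecessors first.

5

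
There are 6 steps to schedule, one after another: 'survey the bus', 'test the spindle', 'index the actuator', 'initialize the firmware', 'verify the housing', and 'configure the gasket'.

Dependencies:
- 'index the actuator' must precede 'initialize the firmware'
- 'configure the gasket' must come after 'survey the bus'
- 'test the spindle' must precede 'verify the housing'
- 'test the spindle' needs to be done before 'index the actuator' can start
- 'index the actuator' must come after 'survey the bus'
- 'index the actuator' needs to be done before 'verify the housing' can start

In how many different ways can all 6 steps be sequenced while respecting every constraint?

The steps with no prerequisites are 'survey the bus', 'test the spindle'; any of them can be placed first.
Counting all ways to extend the partial order to a total order gives 18.

18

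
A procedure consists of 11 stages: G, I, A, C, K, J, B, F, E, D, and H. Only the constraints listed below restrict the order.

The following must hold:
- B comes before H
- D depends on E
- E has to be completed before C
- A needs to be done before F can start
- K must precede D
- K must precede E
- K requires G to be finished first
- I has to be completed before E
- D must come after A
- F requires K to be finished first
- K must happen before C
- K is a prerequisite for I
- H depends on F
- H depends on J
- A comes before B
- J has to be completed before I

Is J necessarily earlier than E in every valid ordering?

Tracing the constraints gives a chain: J → I → E.
So J must precede E in any valid ordering.

Yes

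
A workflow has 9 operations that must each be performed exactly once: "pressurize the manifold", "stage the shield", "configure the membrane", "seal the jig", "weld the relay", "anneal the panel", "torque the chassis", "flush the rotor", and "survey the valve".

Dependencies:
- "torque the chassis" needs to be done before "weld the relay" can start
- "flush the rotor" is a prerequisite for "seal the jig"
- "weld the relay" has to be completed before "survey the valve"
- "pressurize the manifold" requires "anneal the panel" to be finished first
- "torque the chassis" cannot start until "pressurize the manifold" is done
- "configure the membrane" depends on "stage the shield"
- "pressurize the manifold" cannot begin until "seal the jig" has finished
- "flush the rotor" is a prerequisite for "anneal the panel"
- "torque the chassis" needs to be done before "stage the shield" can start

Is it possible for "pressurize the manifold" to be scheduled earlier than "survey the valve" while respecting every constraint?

The constraints force "pressurize the manifold" before "survey the valve", so yes — every valid ordering has "pressurize the manifold" earlier.

Yes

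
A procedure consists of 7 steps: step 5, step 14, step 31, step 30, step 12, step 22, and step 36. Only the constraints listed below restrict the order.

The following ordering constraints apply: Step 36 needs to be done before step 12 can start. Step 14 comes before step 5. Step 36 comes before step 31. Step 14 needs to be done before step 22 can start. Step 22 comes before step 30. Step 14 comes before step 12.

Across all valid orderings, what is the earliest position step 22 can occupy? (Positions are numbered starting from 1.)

Working backwards through the constraints from step 22, its only required predecessor is step 14.
With 1 mandatory predecessor, the earliest step 22 can sit is position 1+1 = 2, and placing just that one first achieves it.

2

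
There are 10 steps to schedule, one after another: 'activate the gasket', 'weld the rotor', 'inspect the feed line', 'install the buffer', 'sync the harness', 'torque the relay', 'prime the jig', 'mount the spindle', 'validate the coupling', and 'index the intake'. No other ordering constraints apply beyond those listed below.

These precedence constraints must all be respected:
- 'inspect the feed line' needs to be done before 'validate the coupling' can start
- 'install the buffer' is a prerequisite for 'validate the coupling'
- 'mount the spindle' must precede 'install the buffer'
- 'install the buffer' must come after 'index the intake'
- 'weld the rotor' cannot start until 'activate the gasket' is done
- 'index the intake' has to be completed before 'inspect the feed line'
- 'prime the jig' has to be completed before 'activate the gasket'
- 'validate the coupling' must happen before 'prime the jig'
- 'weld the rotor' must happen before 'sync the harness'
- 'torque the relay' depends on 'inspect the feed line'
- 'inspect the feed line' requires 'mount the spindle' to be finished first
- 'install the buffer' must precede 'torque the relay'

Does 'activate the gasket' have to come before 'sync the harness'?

Following the dependencies: 'activate the gasket' → 'weld the rotor' → 'sync the harness'.
Hence 'activate the gasket' necessarily comes before 'sync the harness'.

Yes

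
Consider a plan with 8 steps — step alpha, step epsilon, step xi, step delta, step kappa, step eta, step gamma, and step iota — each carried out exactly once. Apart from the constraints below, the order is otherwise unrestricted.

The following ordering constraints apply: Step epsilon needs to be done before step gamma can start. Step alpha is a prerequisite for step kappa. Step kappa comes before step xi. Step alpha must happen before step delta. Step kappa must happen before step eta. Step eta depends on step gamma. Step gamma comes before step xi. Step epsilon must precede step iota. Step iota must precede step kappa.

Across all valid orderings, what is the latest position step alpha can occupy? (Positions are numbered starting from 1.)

Every step that must follow step alpha has to come after it. Tracing all chains starting from step alpha, those steps are: step xi, step delta, step kappa, step eta — 4 in total.
So at least 4 steps follow step alpha, putting step alpha no later than position 4. That position is achievable by scheduling everything else first.

4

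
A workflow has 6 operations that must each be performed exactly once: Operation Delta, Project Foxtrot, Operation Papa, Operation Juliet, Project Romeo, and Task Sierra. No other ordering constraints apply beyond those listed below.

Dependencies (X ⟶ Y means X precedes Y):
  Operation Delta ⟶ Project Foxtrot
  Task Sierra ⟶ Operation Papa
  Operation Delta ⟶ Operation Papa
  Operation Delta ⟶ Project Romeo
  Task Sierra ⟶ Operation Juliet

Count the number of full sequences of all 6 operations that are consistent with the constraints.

70

2 operations have no prerequisites (Operation Delta, Task Sierra), so any of them could come first.
Counting all ways to extend the partial order to a total order gives 70.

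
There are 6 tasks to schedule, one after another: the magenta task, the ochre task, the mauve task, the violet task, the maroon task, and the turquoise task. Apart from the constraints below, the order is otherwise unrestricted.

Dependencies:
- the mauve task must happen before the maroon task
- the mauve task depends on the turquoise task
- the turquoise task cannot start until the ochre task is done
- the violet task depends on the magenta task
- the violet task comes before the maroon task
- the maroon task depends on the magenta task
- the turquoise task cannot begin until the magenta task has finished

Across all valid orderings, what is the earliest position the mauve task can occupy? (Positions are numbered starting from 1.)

4

Every task that must precede the mauve task has to come before it. Tracing all chains that end at the mauve task, those tasks are: the magenta task, the ochre task, the turquoise task — 3 in total.
So at minimum 3 tasks come before the mauve task, putting the mauve task no earlier than position 4. That position is achievable by scheduling exactly those predecessors first.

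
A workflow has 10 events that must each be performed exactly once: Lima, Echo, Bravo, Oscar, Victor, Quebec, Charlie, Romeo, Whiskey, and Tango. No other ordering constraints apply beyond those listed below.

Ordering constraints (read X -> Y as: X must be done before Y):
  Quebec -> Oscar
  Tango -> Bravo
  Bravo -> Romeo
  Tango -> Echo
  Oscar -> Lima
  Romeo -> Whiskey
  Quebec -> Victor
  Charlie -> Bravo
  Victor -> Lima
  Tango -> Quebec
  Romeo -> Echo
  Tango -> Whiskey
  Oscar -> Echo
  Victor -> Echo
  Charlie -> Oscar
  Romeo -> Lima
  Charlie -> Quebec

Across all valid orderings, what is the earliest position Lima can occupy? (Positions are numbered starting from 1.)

The events that are forced before Lima, directly or transitively, are Bravo, Oscar, Victor, Quebec, Charlie, Romeo, Tango. That's 7 events.
With 7 mandatory predecessors, the earliest Lima can sit is position 7+1 = 8, and placing just those 7 first achieves it.

8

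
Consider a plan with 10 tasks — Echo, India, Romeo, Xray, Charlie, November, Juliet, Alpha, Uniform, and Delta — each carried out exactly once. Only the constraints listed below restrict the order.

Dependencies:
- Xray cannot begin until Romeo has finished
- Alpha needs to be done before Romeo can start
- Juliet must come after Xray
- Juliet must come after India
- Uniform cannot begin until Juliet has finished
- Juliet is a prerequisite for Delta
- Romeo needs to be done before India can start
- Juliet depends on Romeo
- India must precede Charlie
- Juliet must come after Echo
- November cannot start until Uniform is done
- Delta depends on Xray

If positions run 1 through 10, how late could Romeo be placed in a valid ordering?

The tasks that are forced after Romeo, directly or by a chain of constraints, are India, Xray, Charlie, November, Juliet, Uniform, Delta. That's 7 tasks.
With 7 mandatory successors out of 10 tasks total, the latest slot for Romeo is 10−7 = 3, and it's reachable by doing all non-successors before Romeo.

3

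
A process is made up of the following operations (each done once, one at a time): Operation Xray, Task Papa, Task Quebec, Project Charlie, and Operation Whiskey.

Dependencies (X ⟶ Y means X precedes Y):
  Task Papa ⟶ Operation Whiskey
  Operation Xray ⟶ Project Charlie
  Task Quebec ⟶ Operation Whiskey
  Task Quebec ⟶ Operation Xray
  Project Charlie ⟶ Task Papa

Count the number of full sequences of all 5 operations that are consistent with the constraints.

1

Task Quebec is the only operation with nothing required before it, so every ordering starts there.
Every operation is then forced in turn, so only 1 complete ordering is consistent with the constraints.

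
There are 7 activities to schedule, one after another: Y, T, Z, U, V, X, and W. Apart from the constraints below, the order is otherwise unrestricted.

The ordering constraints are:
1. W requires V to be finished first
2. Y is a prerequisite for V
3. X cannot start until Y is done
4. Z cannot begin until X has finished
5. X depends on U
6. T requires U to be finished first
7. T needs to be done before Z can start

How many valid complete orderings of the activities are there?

56

2 activities have no prerequisites (Y, U), so any of them could come first.
Systematically extending each partial ordering one activity at a time and counting, there are 56 complete orderings.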